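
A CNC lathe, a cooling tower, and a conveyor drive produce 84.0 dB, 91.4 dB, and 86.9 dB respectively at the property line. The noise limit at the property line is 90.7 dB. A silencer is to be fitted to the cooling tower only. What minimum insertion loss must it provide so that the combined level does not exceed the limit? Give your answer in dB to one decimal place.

5.0 dB

The untreated sources together contribute 10^(84.0/10) + 10^(86.9/10) = 7.410e+08, i.e. 88.70 dB.
To meet 90.7 dB overall, the treated cooling tower may contribute at most 10^(90.7/10) − 7.410e+08 = 4.339e+08, i.e. 86.37 dB.
So the cooling tower must be reduced from 91.4 to 86.37 dB: IL = 5.03 dB.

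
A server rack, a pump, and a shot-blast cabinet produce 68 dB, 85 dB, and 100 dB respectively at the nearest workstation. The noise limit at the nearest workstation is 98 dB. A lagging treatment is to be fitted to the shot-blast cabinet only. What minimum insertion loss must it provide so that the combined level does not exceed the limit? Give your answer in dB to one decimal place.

Everything except the shot-blast cabinet sums to 10^(68/10) + 10^(85/10) = 3.225e+08 in linear terms, 85.09 dB.
The limit corresponds to 10^(98/10) = 6.310e+09; subtracting the fixed part leaves 5.987e+09 for the shot-blast cabinet, i.e. 97.77 dB.
So the shot-blast cabinet must be reduced from 100 to 97.77 dB: IL = 2.23 dB.

2.2 dB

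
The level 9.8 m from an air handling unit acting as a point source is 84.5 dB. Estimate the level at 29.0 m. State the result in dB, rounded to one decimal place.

Point-source attenuation: ΔL = 20·log₁₀(r₂/r₁) = 20·log₁₀(29.0/9.8) = 9.423 dB.
L₂ = 84.5 − 20·log₁₀(29.0/9.8) = 84.5 − 9.423 = 75.08 dB.

75.1 dB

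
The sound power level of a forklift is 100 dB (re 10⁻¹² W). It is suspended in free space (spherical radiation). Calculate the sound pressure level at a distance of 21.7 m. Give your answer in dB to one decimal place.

62.3 dB

The power spreads over a sphere of area 4π·r², so L_p = L_w − 10·log₁₀(4π·r²).
4π·r² = 5917 m², 10·log₁₀ of that is 37.721 dB.
L_p = 100 − 37.721 = 62.28 dB.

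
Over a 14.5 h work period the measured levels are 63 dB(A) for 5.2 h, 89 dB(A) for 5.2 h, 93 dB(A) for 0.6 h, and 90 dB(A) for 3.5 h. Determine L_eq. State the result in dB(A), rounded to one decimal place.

87.8 dB(A)

The energy average is taken in the linear domain: L_eq = 10·log₁₀[(Σ tᵢ·10^(Lᵢ/10))/T], T = 14.5 h.
Σ tᵢ·10^(Lᵢ/10) = 5.2·10^(63/10) + 5.2·10^(89/10) + 0.6·10^(93/10) + 3.5·10^(90/10) = 8.838e+09.
L_eq = 10·log₁₀(8.838e+09/14.5) = 87.85 dB(A).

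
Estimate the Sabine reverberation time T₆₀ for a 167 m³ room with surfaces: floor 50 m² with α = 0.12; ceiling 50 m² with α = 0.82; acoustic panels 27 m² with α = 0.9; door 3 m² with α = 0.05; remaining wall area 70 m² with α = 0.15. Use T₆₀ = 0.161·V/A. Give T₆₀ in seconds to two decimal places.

0.33 s

Total absorption A = 50·0.12 + 50·0.82 + 27·0.9 + 3·0.05 + 70·0.15 = 81.95 m² sabins.
T₆₀ = 0.161·V/A = 0.161·167/81.95 = 0.328 s.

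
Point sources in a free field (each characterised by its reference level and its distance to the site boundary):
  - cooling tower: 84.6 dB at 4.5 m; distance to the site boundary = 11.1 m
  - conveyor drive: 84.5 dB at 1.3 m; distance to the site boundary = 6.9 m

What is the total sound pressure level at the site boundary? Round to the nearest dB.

78 dB

Propagate each source to the receiver with L = L_ref − 20·log₁₀(r/r_ref), then add intensities.
cooling tower: 84.6 − 20·log₁₀(11.1/4.5) = 84.6 − 7.84 = 76.76 dB.
conveyor drive: 84.5 − 20·log₁₀(6.9/1.3) = 84.5 − 14.50 = 70.00 dB.
Σ 10^(L/10) = 5.740e+07 → L_total = 10·log₁₀(5.740e+07) = 77.59 dB.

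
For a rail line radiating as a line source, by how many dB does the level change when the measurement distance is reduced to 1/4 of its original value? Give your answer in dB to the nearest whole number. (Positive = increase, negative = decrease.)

Line-source spreading: ΔL = −10·log₁₀(r₂/r₁).
ΔL = −10·log₁₀(0.25) = +6.02 dB.

+6 dB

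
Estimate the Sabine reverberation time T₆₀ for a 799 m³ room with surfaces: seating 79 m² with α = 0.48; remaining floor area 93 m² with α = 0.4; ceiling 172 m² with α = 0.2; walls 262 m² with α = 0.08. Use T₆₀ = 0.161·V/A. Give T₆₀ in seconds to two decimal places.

Summing Sᵢαᵢ: 79·0.48 + 93·0.4 + 172·0.2 + 262·0.08 = 130.48 m².
T₆₀ = 0.161 × 799 / 130.48 = 0.986 s.

0.99 s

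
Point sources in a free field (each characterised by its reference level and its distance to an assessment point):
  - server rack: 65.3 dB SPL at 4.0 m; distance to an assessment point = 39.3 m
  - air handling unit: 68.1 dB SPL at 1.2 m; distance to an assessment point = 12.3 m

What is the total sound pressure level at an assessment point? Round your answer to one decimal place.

First find each source's level at the receiver (point-source: −20·log₁₀(r/r_ref)), then combine on an intensity basis.
server rack: 65.3 − 20·log₁₀(39.3/4.0) = 65.3 − 19.85 = 45.45 dB SPL.
air handling unit: 68.1 − 20·log₁₀(12.3/1.2) = 68.1 − 20.21 = 47.89 dB SPL.
Σ 10^(L/10) = 9.656e+04 → L_total = 10·log₁₀(9.656e+04) = 49.85 dB SPL.

49.8 dB SPL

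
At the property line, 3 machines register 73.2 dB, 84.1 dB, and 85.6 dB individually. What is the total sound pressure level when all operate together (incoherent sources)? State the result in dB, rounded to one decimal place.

88.1 dB

Incoherent sources combine by intensity addition: L_total = 10·log₁₀(Σ 10^(L_i/10)).
Σ 10^(L/10) = 10^(73.2/10) + 10^(84.1/10) + 10^(85.6/10) = 6.410e+08.
L_total = 10·log₁₀(6.410e+08) = 88.07 dB.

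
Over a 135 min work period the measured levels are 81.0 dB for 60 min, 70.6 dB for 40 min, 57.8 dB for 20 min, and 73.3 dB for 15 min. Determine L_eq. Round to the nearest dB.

L_eq = 10·log₁₀[(1/T)·Σ tᵢ·10^(Lᵢ/10)] with T = 135 min.
Σ tᵢ·10^(Lᵢ/10) = 60·10^(81.0/10) + 40·10^(70.6/10) + 20·10^(57.8/10) + 15·10^(73.3/10) = 8.346e+09.
L_eq = 10·log₁₀(8.346e+09/135) = 77.91 dB.

78 dB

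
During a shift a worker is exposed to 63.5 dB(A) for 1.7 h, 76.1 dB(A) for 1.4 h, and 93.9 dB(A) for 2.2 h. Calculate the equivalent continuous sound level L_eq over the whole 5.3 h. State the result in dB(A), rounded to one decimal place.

90.1 dB(A)

Weight each interval's intensity by its duration and average over T = 5.3 h:
Σ tᵢ·10^(Lᵢ/10) = 1.7·10^(63.5/10) + 1.4·10^(76.1/10) + 2.2·10^(93.9/10) = 5.461e+09.
L_eq = 10·log₁₀(5.461e+09/5.3) = 90.13 dB(A).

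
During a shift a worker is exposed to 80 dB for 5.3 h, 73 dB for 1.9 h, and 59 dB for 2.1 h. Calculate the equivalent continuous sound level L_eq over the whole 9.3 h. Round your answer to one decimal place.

77.9 dB

Weight each interval's intensity by its duration and average over T = 9.3 h:
Σ tᵢ·10^(Lᵢ/10) = 5.3·10^(80/10) + 1.9·10^(73/10) + 2.1·10^(59/10) = 5.696e+08.
L_eq = 10·log₁₀(5.696e+08/9.3) = 77.87 dB.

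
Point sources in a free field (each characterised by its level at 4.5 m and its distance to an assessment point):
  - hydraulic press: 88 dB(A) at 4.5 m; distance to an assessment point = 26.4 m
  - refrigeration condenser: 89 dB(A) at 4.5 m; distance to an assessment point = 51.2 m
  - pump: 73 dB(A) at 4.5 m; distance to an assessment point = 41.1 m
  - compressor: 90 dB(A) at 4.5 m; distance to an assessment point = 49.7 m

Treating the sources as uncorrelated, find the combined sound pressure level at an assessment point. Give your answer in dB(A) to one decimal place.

75.2 dB(A)

Propagate each source to the receiver with L = L_ref − 20·log₁₀(r/r_ref), then add intensities.
hydraulic press: 88 − 20·log₁₀(26.4/4.5) = 88 − 15.37 = 72.63 dB(A).
refrigeration condenser: 89 − 20·log₁₀(51.2/4.5) = 89 − 21.12 = 67.88 dB(A).
pump: 73 − 20·log₁₀(41.1/4.5) = 73 − 19.21 = 53.79 dB(A).
compressor: 90 − 20·log₁₀(49.7/4.5) = 90 − 20.86 = 69.14 dB(A).
Σ 10^(L/10) = 3.291e+07 → L_total = 10·log₁₀(3.291e+07) = 75.17 dB(A).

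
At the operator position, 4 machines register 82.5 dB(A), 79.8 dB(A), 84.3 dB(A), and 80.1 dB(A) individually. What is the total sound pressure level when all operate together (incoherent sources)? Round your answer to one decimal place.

88.1 dB(A)

Incoherent sources combine by intensity addition: L_total = 10·log₁₀(Σ 10^(L_i/10)).
Σ 10^(L/10) = 10^(82.5/10) + 10^(79.8/10) + 10^(84.3/10) + 10^(80.1/10) = 6.448e+08.
L_total = 10·log₁₀(6.448e+08) = 88.09 dB(A).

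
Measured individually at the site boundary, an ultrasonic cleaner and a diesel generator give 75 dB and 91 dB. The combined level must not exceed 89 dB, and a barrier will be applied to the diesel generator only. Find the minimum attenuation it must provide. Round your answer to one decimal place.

Fixed contribution from the other source: Σ 10^(L/10) = 10^(75/10) = 3.162e+07 (75.00 dB).
The limit corresponds to 10^(89/10) = 7.943e+08; subtracting the fixed part leaves 7.627e+08 for the diesel generator, i.e. 88.82 dB.
Required insertion loss = 91 − 88.82 = 2.18 dB.

2.2 dB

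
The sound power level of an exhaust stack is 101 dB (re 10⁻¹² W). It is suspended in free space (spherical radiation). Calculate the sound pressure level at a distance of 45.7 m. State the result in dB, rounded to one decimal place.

The power spreads over a sphere of area 4π·r², so L_p = L_w − 10·log₁₀(4π·r²).
4π·r² = 2.624e+04 m², 10·log₁₀ of that is 44.190 dB.
L_p = 101 − 44.190 = 56.81 dB.

56.8 dB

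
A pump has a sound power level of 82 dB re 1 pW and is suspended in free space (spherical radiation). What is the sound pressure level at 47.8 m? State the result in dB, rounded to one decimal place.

37.4 dB

Free-field spherical radiation: L_p = L_w − 10·log₁₀(4π·r²), r = 47.8 m.
4π·r² = 2.871e+04 m², 10·log₁₀ of that is 44.581 dB.
L_p = 82 − 44.581 = 37.42 dB.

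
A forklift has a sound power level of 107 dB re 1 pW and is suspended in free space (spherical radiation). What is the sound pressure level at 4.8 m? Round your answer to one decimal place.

82.4 dB

Free-field spherical radiation: L_p = L_w − 10·log₁₀(4π·r²), r = 4.8 m.
4π·r² = 289.5 m², 10·log₁₀ of that is 24.617 dB.
L_p = 107 − 24.617 = 82.38 dB.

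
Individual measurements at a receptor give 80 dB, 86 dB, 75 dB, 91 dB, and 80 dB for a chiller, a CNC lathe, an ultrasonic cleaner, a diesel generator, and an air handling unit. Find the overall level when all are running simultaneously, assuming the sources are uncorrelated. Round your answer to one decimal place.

For uncorrelated sources the intensities add, so convert each level to linear form, sum, and take 10·log₁₀ of the total.
Σ 10^(L/10) = 10^(80/10) + 10^(86/10) + 10^(75/10) + 10^(91/10) + 10^(80/10) = 1.889e+09.
L_total = 10·log₁₀(1.889e+09) = 92.76 dB.

92.8 dB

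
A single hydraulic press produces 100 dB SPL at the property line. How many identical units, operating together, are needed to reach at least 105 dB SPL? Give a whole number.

4

The shortfall is 105 − 100 = 5.0 dB, and N units add 10·log₁₀ N, so need 10·log₁₀ N ≥ 5.0.
N ≥ 10^(5.0/10) = 3.162, so N = 4.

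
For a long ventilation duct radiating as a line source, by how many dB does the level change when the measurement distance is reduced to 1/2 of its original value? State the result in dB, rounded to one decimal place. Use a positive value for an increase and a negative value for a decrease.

+3.0 dB

Line-source spreading: ΔL = −10·log₁₀(r₂/r₁).
ΔL = −10·log₁₀(0.5) = +3.01 dB.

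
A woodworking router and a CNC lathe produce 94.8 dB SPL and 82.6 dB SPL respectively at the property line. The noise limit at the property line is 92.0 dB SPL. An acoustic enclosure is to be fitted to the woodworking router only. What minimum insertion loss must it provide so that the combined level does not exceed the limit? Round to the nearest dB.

3 dB

Fixed contribution from the other source: Σ 10^(L/10) = 10^(82.6/10) = 1.820e+08 (82.60 dB SPL).
To meet 92.0 dB SPL overall, the treated woodworking router may contribute at most 10^(92.0/10) − 1.820e+08 = 1.403e+09, i.e. 91.47 dB SPL.
So the woodworking router must be reduced from 94.8 to 91.47 dB SPL: IL = 3.33 dB.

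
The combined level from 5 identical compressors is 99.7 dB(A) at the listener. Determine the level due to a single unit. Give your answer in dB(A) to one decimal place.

92.7 dB(A)

Dividing the total intensity by 5 lowers the level by 10·log₁₀ 5 = 6.990 dB: L₁ = 99.7 − 6.990.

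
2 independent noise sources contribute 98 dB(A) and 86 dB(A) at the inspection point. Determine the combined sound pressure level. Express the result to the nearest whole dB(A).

98 dB(A)

For uncorrelated sources the intensities add, so convert each level to linear form, sum, and take 10·log₁₀ of the total.
Σ 10^(L/10) = 10^(98/10) + 10^(86/10) = 6.708e+09.
L_total = 10·log₁₀(6.708e+09) = 98.27 dB(A).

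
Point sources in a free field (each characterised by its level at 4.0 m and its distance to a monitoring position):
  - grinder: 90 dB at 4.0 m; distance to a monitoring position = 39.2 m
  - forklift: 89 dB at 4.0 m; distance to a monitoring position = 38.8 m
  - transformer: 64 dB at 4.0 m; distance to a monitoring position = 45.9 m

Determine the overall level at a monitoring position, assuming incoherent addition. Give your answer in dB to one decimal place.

72.8 dB

Propagate each source to the receiver with L = L_ref − 20·log₁₀(r/r_ref), then add intensities.
grinder: 90 − 20·log₁₀(39.2/4.0) = 90 − 19.82 = 70.18 dB.
forklift: 89 − 20·log₁₀(38.8/4.0) = 89 − 19.74 = 69.26 dB.
transformer: 64 − 20·log₁₀(45.9/4.0) = 64 − 21.20 = 42.80 dB.
Σ 10^(L/10) = 1.887e+07 → L_total = 10·log₁₀(1.887e+07) = 72.76 dB.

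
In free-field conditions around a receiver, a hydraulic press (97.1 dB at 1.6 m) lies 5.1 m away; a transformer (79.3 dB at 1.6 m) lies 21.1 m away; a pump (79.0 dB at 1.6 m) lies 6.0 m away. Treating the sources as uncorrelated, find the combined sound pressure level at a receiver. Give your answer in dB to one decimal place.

87.1 dB

Propagate each source to the receiver with L = L_ref − 20·log₁₀(r/r_ref), then add intensities.
hydraulic press: 97.1 − 20·log₁₀(5.1/1.6) = 97.1 − 10.07 = 87.03 dB.
transformer: 79.3 − 20·log₁₀(21.1/1.6) = 79.3 − 22.40 = 56.90 dB.
pump: 79.0 − 20·log₁₀(6.0/1.6) = 79.0 − 11.48 = 67.52 dB.
Σ 10^(L/10) = 5.109e+08 → L_total = 10·log₁₀(5.109e+08) = 87.08 dB.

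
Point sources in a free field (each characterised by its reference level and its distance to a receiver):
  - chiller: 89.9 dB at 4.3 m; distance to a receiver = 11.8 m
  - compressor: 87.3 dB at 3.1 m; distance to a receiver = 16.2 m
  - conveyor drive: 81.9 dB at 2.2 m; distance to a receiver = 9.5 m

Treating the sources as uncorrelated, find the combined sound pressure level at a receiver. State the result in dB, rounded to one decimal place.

Apply inverse-square spreading to bring every level to the receiver, then sum 10^(L/10).
chiller: 89.9 − 20·log₁₀(11.8/4.3) = 89.9 − 8.77 = 81.13 dB.
compressor: 87.3 − 20·log₁₀(16.2/3.1) = 87.3 − 14.36 = 72.94 dB.
conveyor drive: 81.9 − 20·log₁₀(9.5/2.2) = 81.9 − 12.71 = 69.19 dB.
Σ 10^(L/10) = 1.577e+08 → L_total = 10·log₁₀(1.577e+08) = 81.98 dB.

82.0 dB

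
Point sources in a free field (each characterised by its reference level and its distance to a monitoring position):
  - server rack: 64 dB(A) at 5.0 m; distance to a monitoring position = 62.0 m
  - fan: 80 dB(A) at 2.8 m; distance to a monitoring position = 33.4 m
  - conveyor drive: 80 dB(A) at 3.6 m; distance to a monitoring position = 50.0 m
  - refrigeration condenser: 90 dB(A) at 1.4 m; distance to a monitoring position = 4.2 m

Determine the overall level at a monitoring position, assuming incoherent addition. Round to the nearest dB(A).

Apply inverse-square spreading to bring every level to the receiver, then sum 10^(L/10).
server rack: 64 − 20·log₁₀(62.0/5.0) = 64 − 21.87 = 42.13 dB(A).
fan: 80 − 20·log₁₀(33.4/2.8) = 80 − 21.53 = 58.47 dB(A).
conveyor drive: 80 − 20·log₁₀(50.0/3.6) = 80 − 22.85 = 57.15 dB(A).
refrigeration condenser: 90 − 20·log₁₀(4.2/1.4) = 90 − 9.54 = 80.46 dB(A).
Σ 10^(L/10) = 1.123e+08 → L_total = 10·log₁₀(1.123e+08) = 80.51 dB(A).

81 dB(A)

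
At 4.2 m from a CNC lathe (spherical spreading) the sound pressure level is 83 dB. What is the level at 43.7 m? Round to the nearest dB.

63 dB

Spherical spreading from a point source gives a 20·log₁₀(r₂/r₁) drop.
L₂ = 83 − 20·log₁₀(43.7/4.2) = 83 − 20.345 = 62.66 dB.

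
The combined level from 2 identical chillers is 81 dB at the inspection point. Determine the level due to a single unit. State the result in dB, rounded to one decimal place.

Dividing the total intensity by 2 lowers the level by 10·log₁₀ 2 = 3.010 dB: L₁ = 81 − 3.010.

78.0 dB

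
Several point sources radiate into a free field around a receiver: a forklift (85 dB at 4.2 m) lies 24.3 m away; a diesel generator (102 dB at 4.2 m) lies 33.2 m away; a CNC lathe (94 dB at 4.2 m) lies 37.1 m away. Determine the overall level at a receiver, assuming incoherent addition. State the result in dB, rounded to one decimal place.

Propagate each source to the receiver with L = L_ref − 20·log₁₀(r/r_ref), then add intensities.
forklift: 85 − 20·log₁₀(24.3/4.2) = 85 − 15.25 = 69.75 dB.
diesel generator: 102 − 20·log₁₀(33.2/4.2) = 102 − 17.96 = 84.04 dB.
CNC lathe: 94 − 20·log₁₀(37.1/4.2) = 94 − 18.92 = 75.08 dB.
Σ 10^(L/10) = 2.953e+08 → L_total = 10·log₁₀(2.953e+08) = 84.70 dB.

84.7 dB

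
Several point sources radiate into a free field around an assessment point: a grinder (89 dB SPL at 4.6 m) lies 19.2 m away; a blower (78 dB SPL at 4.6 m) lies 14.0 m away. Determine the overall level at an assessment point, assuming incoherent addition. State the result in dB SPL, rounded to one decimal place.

Apply inverse-square spreading to bring every level to the receiver, then sum 10^(L/10).
grinder: 89 − 20·log₁₀(19.2/4.6) = 89 − 12.41 = 76.59 dB SPL.
blower: 78 − 20·log₁₀(14.0/4.6) = 78 − 9.67 = 68.33 dB SPL.
Σ 10^(L/10) = 5.241e+07 → L_total = 10·log₁₀(5.241e+07) = 77.19 dB SPL.

77.2 dB SPL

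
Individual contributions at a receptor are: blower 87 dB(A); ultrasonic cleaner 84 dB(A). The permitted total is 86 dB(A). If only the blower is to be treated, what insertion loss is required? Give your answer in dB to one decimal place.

Everything except the blower sums to 10^(84/10) = 2.512e+08 in linear terms, 84.00 dB(A).
To meet 86 dB(A) overall, the treated blower may contribute at most 10^(86/10) − 2.512e+08 = 1.469e+08, i.e. 81.67 dB(A).
Required insertion loss = 87 − 81.67 = 5.33 dB.

5.3 dB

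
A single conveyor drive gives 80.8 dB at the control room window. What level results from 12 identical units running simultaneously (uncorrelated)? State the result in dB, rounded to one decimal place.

With 12 equal, uncorrelated contributions the intensity is 12× that of one unit, giving a rise of 10·log₁₀ 12.
L_total = 80.8 + 10·log₁₀(12) = 80.8 + 10.792 = 91.59 dB.

91.6 dB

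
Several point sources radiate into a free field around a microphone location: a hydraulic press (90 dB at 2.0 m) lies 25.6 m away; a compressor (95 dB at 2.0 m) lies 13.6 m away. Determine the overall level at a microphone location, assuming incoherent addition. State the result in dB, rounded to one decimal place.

78.7 dB

Propagate each source to the receiver with L = L_ref − 20·log₁₀(r/r_ref), then add intensities.
hydraulic press: 90 − 20·log₁₀(25.6/2.0) = 90 − 22.14 = 67.86 dB.
compressor: 95 − 20·log₁₀(13.6/2.0) = 95 − 16.65 = 78.35 dB.
Σ 10^(L/10) = 7.449e+07 → L_total = 10·log₁₀(7.449e+07) = 78.72 dB.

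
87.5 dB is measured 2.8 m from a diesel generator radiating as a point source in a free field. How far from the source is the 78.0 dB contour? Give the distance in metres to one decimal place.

For a point source L₁ − L₂ = 20·log₁₀(r₂/r₁), so r₂ = r₁·10^((L₁−L₂)/20).
r₂ = 2.8·10^((87.5−78.0)/20) = 2.8·10^(9.5/20) = 8.36 m.

8.4 m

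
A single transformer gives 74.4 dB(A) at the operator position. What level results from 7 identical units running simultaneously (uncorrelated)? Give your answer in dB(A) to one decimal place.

N identical incoherent sources raise the level by 10·log₁₀ N.
L_total = 74.4 + 10·log₁₀(7) = 74.4 + 8.451 = 82.85 dB(A).

82.9 dB(A)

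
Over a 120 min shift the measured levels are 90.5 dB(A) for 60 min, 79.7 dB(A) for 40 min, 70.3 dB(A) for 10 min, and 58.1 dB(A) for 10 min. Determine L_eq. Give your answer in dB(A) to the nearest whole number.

88 dB(A)

The energy average is taken in the linear domain: L_eq = 10·log₁₀[(Σ tᵢ·10^(Lᵢ/10))/T], T = 120 min.
Σ tᵢ·10^(Lᵢ/10) = 60·10^(90.5/10) + 40·10^(79.7/10) + 10·10^(70.3/10) + 10·10^(58.1/10) = 7.117e+10.
L_eq = 10·log₁₀(7.117e+10/120) = 87.73 dB(A).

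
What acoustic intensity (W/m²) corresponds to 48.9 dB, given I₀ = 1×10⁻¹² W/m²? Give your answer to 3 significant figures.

7.76e-08 W/m²

L = 10·log₁₀(I/I₀) ⇒ I = I₀·10^(L/10) = 10⁻¹² × 10^4.89.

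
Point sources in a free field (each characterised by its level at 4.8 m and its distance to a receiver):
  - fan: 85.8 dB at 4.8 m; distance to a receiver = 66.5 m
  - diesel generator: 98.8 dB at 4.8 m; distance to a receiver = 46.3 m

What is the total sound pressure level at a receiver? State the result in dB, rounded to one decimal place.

First find each source's level at the receiver (point-source: −20·log₁₀(r/r_ref)), then combine on an intensity basis.
fan: 85.8 − 20·log₁₀(66.5/4.8) = 85.8 − 22.83 = 62.97 dB.
diesel generator: 98.8 − 20·log₁₀(46.3/4.8) = 98.8 − 19.69 = 79.11 dB.
Σ 10^(L/10) = 8.351e+07 → L_total = 10·log₁₀(8.351e+07) = 79.22 dB.

79.2 dB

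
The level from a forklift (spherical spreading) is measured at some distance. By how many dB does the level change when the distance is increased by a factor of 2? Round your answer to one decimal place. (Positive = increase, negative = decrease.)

-6.0 dB

Point-source spreading: ΔL = −20·log₁₀(r₂/r₁).
ΔL = −20·log₁₀(2) = -6.02 dB.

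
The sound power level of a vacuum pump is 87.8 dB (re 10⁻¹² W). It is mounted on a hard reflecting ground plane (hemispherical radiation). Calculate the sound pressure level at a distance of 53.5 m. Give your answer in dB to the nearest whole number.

The power spreads over a hemisphere of area 2π·r², so L_p = L_w − 10·log₁₀(2π·r²).
2π·r² = 1.798e+04 m², 10·log₁₀ of that is 42.549 dB.
L_p = 87.8 − 42.549 = 45.25 dB.

45 dB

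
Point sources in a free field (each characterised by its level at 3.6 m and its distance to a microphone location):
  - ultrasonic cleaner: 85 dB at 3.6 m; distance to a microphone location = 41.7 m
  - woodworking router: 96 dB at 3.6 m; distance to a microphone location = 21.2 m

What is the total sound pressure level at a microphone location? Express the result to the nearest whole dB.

81 dB

Propagate each source to the receiver with L = L_ref − 20·log₁₀(r/r_ref), then add intensities.
ultrasonic cleaner: 85 − 20·log₁₀(41.7/3.6) = 85 − 21.28 = 63.72 dB.
woodworking router: 96 − 20·log₁₀(21.2/3.6) = 96 − 15.40 = 80.60 dB.
Σ 10^(L/10) = 1.172e+08 → L_total = 10·log₁₀(1.172e+08) = 80.69 dB.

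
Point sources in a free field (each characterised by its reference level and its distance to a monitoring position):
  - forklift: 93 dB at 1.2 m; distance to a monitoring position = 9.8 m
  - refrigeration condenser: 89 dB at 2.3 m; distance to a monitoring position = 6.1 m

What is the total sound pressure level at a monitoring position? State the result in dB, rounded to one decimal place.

81.5 dB

First find each source's level at the receiver (point-source: −20·log₁₀(r/r_ref)), then combine on an intensity basis.
forklift: 93 − 20·log₁₀(9.8/1.2) = 93 − 18.24 = 74.76 dB.
refrigeration condenser: 89 − 20·log₁₀(6.1/2.3) = 89 − 8.47 = 80.53 dB.
Σ 10^(L/10) = 1.428e+08 → L_total = 10·log₁₀(1.428e+08) = 81.55 dB.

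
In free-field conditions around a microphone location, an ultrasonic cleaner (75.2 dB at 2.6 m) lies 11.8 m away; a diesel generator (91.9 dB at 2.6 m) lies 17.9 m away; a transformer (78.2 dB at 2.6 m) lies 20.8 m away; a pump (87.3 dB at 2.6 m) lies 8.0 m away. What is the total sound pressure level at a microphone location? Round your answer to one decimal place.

First find each source's level at the receiver (point-source: −20·log₁₀(r/r_ref)), then combine on an intensity basis.
ultrasonic cleaner: 75.2 − 20·log₁₀(11.8/2.6) = 75.2 − 13.14 = 62.06 dB.
diesel generator: 91.9 − 20·log₁₀(17.9/2.6) = 91.9 − 16.76 = 75.14 dB.
transformer: 78.2 − 20·log₁₀(20.8/2.6) = 78.2 − 18.06 = 60.14 dB.
pump: 87.3 − 20·log₁₀(8.0/2.6) = 87.3 − 9.76 = 77.54 dB.
Σ 10^(L/10) = 9.204e+07 → L_total = 10·log₁₀(9.204e+07) = 79.64 dB.

79.6 dB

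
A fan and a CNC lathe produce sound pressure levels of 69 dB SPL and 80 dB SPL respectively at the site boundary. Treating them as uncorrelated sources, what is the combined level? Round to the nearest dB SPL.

For uncorrelated sources the intensities add, so convert each level to linear form, sum, and take 10·log₁₀ of the total.
Σ 10^(L/10) = 10^(69/10) + 10^(80/10) = 1.079e+08.
L_total = 10·log₁₀(1.079e+08) = 80.33 dB SPL.

80 dB SPL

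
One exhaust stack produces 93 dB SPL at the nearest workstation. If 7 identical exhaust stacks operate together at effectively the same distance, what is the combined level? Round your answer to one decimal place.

N identical incoherent sources raise the level by 10·log₁₀ N.
L_total = 93 + 10·log₁₀(7) = 93 + 8.451 = 101.45 dB SPL.

101.5 dB SPL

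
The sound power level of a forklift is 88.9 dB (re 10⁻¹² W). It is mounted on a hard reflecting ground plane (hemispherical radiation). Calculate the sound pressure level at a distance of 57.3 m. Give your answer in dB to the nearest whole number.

46 dB

Free-field hemispherical radiation: L_p = L_w − 10·log₁₀(2π·r²), r = 57.3 m.
2π·r² = 2.063e+04 m², 10·log₁₀ of that is 43.145 dB.
L_p = 88.9 − 43.145 = 45.76 dB.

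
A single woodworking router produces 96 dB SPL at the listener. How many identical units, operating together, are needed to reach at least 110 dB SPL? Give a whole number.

The shortfall is 110 − 96 = 14.0 dB, and N units add 10·log₁₀ N, so need 10·log₁₀ N ≥ 14.0.
N ≥ 10^(14.0/10) = 25.119, so N = 26.

26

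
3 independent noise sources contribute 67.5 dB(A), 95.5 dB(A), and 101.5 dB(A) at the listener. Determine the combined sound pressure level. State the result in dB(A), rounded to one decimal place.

Incoherent sources combine by intensity addition: L_total = 10·log₁₀(Σ 10^(L_i/10)).
Σ 10^(L/10) = 10^(67.5/10) + 10^(95.5/10) + 10^(101.5/10) = 1.768e+10.
L_total = 10·log₁₀(1.768e+10) = 102.47 dB(A).

102.5 dB(A)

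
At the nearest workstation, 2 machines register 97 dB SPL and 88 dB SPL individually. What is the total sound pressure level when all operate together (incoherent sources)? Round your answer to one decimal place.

97.5 dB SPL

Incoherent sources combine by intensity addition: L_total = 10·log₁₀(Σ 10^(L_i/10)).
Σ 10^(L/10) = 10^(97/10) + 10^(88/10) = 5.643e+09.
L_total = 10·log₁₀(5.643e+09) = 97.51 dB SPL.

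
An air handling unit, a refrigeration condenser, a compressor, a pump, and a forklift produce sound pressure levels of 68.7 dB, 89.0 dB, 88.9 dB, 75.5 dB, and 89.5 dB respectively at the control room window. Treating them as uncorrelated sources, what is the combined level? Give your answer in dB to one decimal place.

94.0 dB

Incoherent sources combine by intensity addition: L_total = 10·log₁₀(Σ 10^(L_i/10)).
Σ 10^(L/10) = 10^(68.7/10) + 10^(89.0/10) + 10^(88.9/10) + 10^(75.5/10) + 10^(89.5/10) = 2.505e+09.
L_total = 10·log₁₀(2.505e+09) = 93.99 dB.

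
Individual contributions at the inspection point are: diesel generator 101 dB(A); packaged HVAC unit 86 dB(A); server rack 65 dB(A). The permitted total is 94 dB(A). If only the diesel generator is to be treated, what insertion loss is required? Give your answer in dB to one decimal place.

Fixed contribution from the other sources: Σ 10^(L/10) = 10^(86/10) + 10^(65/10) = 4.013e+08 (86.03 dB(A)).
To meet 94 dB(A) overall, the treated diesel generator may contribute at most 10^(94/10) − 4.013e+08 = 2.111e+09, i.e. 93.24 dB(A).
Required insertion loss = 101 − 93.24 = 7.76 dB.

7.8 dB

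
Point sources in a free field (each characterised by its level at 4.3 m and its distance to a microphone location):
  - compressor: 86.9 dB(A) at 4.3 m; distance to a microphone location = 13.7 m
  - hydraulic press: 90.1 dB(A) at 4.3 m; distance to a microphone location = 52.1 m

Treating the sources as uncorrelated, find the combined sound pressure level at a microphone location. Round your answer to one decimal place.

First find each source's level at the receiver (point-source: −20·log₁₀(r/r_ref)), then combine on an intensity basis.
compressor: 86.9 − 20·log₁₀(13.7/4.3) = 86.9 − 10.07 = 76.83 dB(A).
hydraulic press: 90.1 − 20·log₁₀(52.1/4.3) = 90.1 − 21.67 = 68.43 dB(A).
Σ 10^(L/10) = 5.522e+07 → L_total = 10·log₁₀(5.522e+07) = 77.42 dB(A).

77.4 dB(A)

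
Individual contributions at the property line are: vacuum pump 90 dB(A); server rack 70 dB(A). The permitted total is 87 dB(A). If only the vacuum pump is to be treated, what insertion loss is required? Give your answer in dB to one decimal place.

3.1 dB

The untreated sources together contribute 10^(70/10) = 1.000e+07, i.e. 70.00 dB(A).
The limit corresponds to 10^(87/10) = 5.012e+08; subtracting the fixed part leaves 4.912e+08 for the vacuum pump, i.e. 86.91 dB(A).
Required insertion loss = 90 − 86.91 = 3.09 dB.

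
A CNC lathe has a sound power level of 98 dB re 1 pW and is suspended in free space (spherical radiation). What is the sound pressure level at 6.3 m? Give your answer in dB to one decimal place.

71.0 dB

L_p = L_w − 10·log₁₀(4π·r²) with r = 6.3 m.
4π·r² = 498.8 m², 10·log₁₀ of that is 26.979 dB.
L_p = 98 − 26.979 = 71.02 dB.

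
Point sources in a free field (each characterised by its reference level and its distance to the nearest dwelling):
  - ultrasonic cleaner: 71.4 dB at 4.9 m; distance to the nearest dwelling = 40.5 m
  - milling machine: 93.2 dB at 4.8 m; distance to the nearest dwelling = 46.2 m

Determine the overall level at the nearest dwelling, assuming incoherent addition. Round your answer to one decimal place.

Apply inverse-square spreading to bring every level to the receiver, then sum 10^(L/10).
ultrasonic cleaner: 71.4 − 20·log₁₀(40.5/4.9) = 71.4 − 18.35 = 53.05 dB.
milling machine: 93.2 − 20·log₁₀(46.2/4.8) = 93.2 − 19.67 = 73.53 dB.
Σ 10^(L/10) = 2.275e+07 → L_total = 10·log₁₀(2.275e+07) = 73.57 dB.

73.6 dB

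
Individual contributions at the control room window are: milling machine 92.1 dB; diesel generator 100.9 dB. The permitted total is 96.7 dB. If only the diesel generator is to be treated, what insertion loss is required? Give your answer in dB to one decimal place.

6.0 dB

Everything except the diesel generator sums to 10^(92.1/10) = 1.622e+09 in linear terms, 92.10 dB.
The limit corresponds to 10^(96.7/10) = 4.677e+09; subtracting the fixed part leaves 3.056e+09 for the diesel generator, i.e. 94.85 dB.
Required insertion loss = 100.9 − 94.85 = 6.05 dB.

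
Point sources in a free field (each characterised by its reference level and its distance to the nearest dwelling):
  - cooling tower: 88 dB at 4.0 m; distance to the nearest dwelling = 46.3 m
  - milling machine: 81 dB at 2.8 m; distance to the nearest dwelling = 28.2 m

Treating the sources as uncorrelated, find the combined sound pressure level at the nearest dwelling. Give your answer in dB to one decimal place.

Propagate each source to the receiver with L = L_ref − 20·log₁₀(r/r_ref), then add intensities.
cooling tower: 88 − 20·log₁₀(46.3/4.0) = 88 − 21.27 = 66.73 dB.
milling machine: 81 − 20·log₁₀(28.2/2.8) = 81 − 20.06 = 60.94 dB.
Σ 10^(L/10) = 5.950e+06 → L_total = 10·log₁₀(5.950e+06) = 67.75 dB.

67.7 dB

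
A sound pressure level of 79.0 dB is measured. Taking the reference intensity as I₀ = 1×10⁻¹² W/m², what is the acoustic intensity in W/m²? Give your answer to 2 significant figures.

I = I₀·10^(L/10) = 10⁻¹² × 10^(79.0/10) = 10^(-4.100).

7.9e-05 W/m²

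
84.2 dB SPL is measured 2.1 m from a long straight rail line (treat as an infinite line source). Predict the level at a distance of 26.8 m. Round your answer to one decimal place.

For a line source, L₂ = L₁ − 10·log₁₀(r₂/r₁).
L₂ = 84.2 − 10·log₁₀(26.8/2.1) = 84.2 − 11.059 = 73.14 dB SPL.

73.1 dB SPL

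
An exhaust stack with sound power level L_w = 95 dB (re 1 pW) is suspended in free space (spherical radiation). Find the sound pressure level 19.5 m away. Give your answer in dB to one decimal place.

58.2 dB

Free-field spherical radiation: L_p = L_w − 10·log₁₀(4π·r²), r = 19.5 m.
4π·r² = 4778 m², 10·log₁₀ of that is 36.793 dB.
L_p = 95 − 36.793 = 58.21 dB.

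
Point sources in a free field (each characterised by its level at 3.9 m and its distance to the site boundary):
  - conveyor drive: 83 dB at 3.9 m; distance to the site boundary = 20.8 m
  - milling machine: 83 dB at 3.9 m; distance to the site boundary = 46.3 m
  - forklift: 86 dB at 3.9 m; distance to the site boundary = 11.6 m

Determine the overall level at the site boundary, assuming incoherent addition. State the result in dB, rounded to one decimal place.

77.3 dB

Propagate each source to the receiver with L = L_ref − 20·log₁₀(r/r_ref), then add intensities.
conveyor drive: 83 − 20·log₁₀(20.8/3.9) = 83 − 14.54 = 68.46 dB.
milling machine: 83 − 20·log₁₀(46.3/3.9) = 83 − 21.49 = 61.51 dB.
forklift: 86 − 20·log₁₀(11.6/3.9) = 86 − 9.47 = 76.53 dB.
Σ 10^(L/10) = 5.343e+07 → L_total = 10·log₁₀(5.343e+07) = 77.28 dB.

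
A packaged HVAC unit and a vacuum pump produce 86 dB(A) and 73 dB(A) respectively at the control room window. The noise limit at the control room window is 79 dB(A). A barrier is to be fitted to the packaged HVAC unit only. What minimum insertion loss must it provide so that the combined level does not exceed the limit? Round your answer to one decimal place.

8.3 dB

The untreated sources together contribute 10^(73/10) = 1.995e+07, i.e. 73.00 dB(A).
To meet 79 dB(A) overall, the treated packaged HVAC unit may contribute at most 10^(79/10) − 1.995e+07 = 5.948e+07, i.e. 77.74 dB(A).
Required insertion loss = 86 − 77.74 = 8.26 dB.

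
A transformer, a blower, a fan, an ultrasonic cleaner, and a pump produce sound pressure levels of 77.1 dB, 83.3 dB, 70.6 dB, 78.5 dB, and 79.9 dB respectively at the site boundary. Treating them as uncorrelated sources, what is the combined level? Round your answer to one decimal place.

86.5 dB

Incoherent sources combine by intensity addition: L_total = 10·log₁₀(Σ 10^(L_i/10)).
Σ 10^(L/10) = 10^(77.1/10) + 10^(83.3/10) + 10^(70.6/10) + 10^(78.5/10) + 10^(79.9/10) = 4.451e+08.
L_total = 10·log₁₀(4.451e+08) = 86.48 dB.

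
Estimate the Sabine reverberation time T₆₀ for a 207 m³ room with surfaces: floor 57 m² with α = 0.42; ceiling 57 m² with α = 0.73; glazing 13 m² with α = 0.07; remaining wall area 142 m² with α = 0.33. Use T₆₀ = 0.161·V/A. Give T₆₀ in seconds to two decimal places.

Summing Sᵢαᵢ: 57·0.42 + 57·0.73 + 13·0.07 + 142·0.33 = 113.32 m².
T₆₀ = 0.161 × 207 / 113.32 = 0.294 s.

0.29 s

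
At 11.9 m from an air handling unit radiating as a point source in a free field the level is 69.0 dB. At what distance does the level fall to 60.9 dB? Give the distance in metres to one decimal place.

30.2 m

Point-source spreading drops the level by 20·log₁₀(r₂/r₁); inverting, r₂/r₁ = 10^(ΔL/20).
r₂ = 11.9·10^((69.0−60.9)/20) = 11.9·10^(8.1/20) = 30.24 m.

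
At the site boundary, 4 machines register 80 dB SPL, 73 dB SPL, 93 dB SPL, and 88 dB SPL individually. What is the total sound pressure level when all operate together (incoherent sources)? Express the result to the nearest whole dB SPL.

For uncorrelated sources the intensities add, so convert each level to linear form, sum, and take 10·log₁₀ of the total.
Σ 10^(L/10) = 10^(80/10) + 10^(73/10) + 10^(93/10) + 10^(88/10) = 2.746e+09.
L_total = 10·log₁₀(2.746e+09) = 94.39 dB SPL.

94 dB SPL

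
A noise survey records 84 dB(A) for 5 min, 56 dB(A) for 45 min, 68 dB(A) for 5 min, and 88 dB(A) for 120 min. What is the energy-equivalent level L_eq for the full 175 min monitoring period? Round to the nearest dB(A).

L_eq = 10·log₁₀[(1/T)·Σ tᵢ·10^(Lᵢ/10)] with T = 175 min.
Σ tᵢ·10^(Lᵢ/10) = 5·10^(84/10) + 45·10^(56/10) + 5·10^(68/10) + 120·10^(88/10) = 7.702e+10.
L_eq = 10·log₁₀(7.702e+10/175) = 86.44 dB(A).

86 dB(A)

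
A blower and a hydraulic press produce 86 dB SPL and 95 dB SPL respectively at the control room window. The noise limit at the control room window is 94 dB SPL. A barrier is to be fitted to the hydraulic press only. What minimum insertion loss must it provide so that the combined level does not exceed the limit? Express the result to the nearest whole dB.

2 dB

The untreated sources together contribute 10^(86/10) = 3.981e+08, i.e. 86.00 dB SPL.
To meet 94 dB SPL overall, the treated hydraulic press may contribute at most 10^(94/10) − 3.981e+08 = 2.114e+09, i.e. 93.25 dB SPL.
Required insertion loss = 95 − 93.25 = 1.75 dB.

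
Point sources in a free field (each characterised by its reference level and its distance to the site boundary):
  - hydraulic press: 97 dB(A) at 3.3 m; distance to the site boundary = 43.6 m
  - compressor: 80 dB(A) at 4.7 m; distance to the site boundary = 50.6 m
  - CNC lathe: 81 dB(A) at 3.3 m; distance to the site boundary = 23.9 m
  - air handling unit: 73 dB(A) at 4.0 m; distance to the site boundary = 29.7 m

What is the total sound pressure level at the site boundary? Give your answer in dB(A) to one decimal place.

75.1 dB(A)

Propagate each source to the receiver with L = L_ref − 20·log₁₀(r/r_ref), then add intensities.
hydraulic press: 97 − 20·log₁₀(43.6/3.3) = 97 − 22.42 = 74.58 dB(A).
compressor: 80 − 20·log₁₀(50.6/4.7) = 80 − 20.64 = 59.36 dB(A).
CNC lathe: 81 − 20·log₁₀(23.9/3.3) = 81 − 17.20 = 63.80 dB(A).
air handling unit: 73 − 20·log₁₀(29.7/4.0) = 73 − 17.41 = 55.59 dB(A).
Σ 10^(L/10) = 3.234e+07 → L_total = 10·log₁₀(3.234e+07) = 75.10 dB(A).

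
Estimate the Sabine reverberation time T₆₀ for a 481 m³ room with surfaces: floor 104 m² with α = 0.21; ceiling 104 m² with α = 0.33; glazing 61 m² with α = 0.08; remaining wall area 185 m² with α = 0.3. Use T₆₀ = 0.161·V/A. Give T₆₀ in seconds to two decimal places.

0.66 s

Summing Sᵢαᵢ: 104·0.21 + 104·0.33 + 61·0.08 + 185·0.3 = 116.54 m².
T₆₀ = 0.161 × 481 / 116.54 = 0.665 s.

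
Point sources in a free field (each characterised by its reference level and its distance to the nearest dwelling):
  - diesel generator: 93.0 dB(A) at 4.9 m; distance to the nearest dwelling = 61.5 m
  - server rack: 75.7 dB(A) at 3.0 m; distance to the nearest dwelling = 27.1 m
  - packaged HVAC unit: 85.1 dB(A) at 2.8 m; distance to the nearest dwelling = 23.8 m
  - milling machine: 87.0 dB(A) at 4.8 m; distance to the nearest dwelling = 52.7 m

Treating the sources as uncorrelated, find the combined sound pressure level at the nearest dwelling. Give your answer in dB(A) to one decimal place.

73.4 dB(A)

First find each source's level at the receiver (point-source: −20·log₁₀(r/r_ref)), then combine on an intensity basis.
diesel generator: 93.0 − 20·log₁₀(61.5/4.9) = 93.0 − 21.97 = 71.03 dB(A).
server rack: 75.7 − 20·log₁₀(27.1/3.0) = 75.7 − 19.12 = 56.58 dB(A).
packaged HVAC unit: 85.1 − 20·log₁₀(23.8/2.8) = 85.1 − 18.59 = 66.51 dB(A).
milling machine: 87.0 − 20·log₁₀(52.7/4.8) = 87.0 − 20.81 = 66.19 dB(A).
Σ 10^(L/10) = 2.176e+07 → L_total = 10·log₁₀(2.176e+07) = 73.38 dB(A).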